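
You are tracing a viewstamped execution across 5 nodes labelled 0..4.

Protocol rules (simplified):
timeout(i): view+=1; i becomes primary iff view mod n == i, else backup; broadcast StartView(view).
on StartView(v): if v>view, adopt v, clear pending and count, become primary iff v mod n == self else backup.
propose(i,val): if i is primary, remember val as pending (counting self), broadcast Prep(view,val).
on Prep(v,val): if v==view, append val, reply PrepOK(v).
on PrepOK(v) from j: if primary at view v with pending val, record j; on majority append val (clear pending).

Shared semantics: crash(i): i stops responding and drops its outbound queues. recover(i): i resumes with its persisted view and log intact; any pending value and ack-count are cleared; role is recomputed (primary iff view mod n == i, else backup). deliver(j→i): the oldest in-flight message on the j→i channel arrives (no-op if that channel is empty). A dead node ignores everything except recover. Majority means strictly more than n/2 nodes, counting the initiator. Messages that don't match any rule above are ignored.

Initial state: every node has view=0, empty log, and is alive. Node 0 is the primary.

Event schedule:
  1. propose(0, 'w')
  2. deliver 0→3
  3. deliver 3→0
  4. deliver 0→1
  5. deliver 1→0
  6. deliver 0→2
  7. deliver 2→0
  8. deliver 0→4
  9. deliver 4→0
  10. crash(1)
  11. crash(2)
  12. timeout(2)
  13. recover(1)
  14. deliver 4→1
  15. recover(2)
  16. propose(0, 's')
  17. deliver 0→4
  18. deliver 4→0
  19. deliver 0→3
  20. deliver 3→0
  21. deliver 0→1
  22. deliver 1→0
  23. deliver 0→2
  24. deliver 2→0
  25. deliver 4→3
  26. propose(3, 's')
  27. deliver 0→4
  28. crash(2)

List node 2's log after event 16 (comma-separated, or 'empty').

w

1. propose(0,'w'):  nop
2. deliver 0→3:  <3:back v0 w>
3. deliver 3→0:  nop
4. deliver 0→1:  <1:back v0 w>
5. deliver 1→0:  <0:prim v0 w>
6. deliver 0→2:  <2:back v0 w>
7. deliver 2→0:  nop
8. deliver 0→4:  <4:back v0 w>
9. deliver 4→0:  nop
10. crash(1):  <1:✗back v0 w>
11. crash(2):  <2:✗back v0 w>
12. timeout(2):  nop
13. recover(1):  <1:back v0 w>
14. deliver 4→1:  nop
15. recover(2):  <2:back v0 w>
16. propose(0,'s'):  nop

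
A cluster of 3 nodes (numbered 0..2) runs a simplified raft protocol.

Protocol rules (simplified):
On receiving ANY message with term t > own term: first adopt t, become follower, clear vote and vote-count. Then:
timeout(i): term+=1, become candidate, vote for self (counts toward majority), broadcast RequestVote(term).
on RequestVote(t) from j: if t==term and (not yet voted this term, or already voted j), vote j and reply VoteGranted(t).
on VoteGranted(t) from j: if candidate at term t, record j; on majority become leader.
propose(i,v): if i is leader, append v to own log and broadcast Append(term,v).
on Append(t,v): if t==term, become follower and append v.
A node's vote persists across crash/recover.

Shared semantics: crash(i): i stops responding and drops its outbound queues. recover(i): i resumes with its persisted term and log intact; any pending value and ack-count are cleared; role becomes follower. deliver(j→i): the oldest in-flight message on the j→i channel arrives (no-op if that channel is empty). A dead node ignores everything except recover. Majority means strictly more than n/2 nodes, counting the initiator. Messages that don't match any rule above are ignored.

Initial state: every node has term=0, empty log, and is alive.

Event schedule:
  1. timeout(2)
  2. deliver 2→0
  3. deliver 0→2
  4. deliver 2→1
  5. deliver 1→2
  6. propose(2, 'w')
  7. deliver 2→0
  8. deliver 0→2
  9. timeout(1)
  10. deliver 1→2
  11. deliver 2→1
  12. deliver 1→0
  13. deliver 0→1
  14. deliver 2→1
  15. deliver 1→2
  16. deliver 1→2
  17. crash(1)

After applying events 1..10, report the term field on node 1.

e1 timeout(2): 2[cand,t=1,-]
e2 deliver 2→0: 0[foll,t=1,-]
e3 deliver 0→2: 2[lead,t=1,-]
e4 deliver 2→1: 1[foll,t=1,-]
e5 deliver 1→2: ·
e6 propose(2,'w'): 2[lead,t=1,w]
e7 deliver 2→0: 0[foll,t=1,w]
e8 deliver 0→2: ·
e9 timeout(1): 1[cand,t=2,-]
e10 deliver 1→2: 2[foll,t=2,w]

2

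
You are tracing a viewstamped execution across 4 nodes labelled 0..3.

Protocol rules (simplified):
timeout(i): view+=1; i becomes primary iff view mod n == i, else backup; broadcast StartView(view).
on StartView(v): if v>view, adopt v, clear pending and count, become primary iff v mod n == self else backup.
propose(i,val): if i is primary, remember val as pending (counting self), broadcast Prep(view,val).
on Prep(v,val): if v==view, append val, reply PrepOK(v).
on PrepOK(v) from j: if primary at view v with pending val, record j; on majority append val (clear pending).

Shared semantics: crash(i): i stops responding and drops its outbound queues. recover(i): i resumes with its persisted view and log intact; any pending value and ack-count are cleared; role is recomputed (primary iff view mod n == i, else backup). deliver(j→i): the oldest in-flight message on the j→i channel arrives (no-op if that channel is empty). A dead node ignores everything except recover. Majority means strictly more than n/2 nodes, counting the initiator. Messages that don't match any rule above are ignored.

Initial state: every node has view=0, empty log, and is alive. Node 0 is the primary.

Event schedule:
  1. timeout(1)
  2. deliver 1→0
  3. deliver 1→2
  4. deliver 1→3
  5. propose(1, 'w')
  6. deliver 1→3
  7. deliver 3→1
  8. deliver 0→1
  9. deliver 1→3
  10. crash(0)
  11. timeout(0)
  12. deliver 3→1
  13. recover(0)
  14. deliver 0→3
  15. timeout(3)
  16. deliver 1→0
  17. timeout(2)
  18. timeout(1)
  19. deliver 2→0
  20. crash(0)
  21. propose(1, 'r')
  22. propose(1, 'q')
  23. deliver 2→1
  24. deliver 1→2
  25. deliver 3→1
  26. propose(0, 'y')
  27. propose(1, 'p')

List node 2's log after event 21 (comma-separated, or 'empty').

1. timeout(1):  <1:prim v1 ->
2. deliver 1→0:  <0:back v1 ->
3. deliver 1→2:  <2:back v1 ->
4. deliver 1→3:  <3:back v1 ->
5. propose(1,'w'):  nop
6. deliver 1→3:  <3:back v1 w>
7. deliver 3→1:  nop
8. deliver 0→1:  nop
9. deliver 1→3:  nop
10. crash(0):  <0:✗back v1 ->
11. timeout(0):  nop
12. deliver 3→1:  nop
13. recover(0):  <0:back v1 ->
14. deliver 0→3:  nop
15. timeout(3):  <3:back v2 w>
16. deliver 1→0:  <0:back v1 w>
17. timeout(2):  <2:prim v2 ->
18. timeout(1):  <1:back v2 ->
19. deliver 2→0:  <0:back v2 w>
20. crash(0):  <0:✗back v2 w>
21. propose(1,'r'):  nop

empty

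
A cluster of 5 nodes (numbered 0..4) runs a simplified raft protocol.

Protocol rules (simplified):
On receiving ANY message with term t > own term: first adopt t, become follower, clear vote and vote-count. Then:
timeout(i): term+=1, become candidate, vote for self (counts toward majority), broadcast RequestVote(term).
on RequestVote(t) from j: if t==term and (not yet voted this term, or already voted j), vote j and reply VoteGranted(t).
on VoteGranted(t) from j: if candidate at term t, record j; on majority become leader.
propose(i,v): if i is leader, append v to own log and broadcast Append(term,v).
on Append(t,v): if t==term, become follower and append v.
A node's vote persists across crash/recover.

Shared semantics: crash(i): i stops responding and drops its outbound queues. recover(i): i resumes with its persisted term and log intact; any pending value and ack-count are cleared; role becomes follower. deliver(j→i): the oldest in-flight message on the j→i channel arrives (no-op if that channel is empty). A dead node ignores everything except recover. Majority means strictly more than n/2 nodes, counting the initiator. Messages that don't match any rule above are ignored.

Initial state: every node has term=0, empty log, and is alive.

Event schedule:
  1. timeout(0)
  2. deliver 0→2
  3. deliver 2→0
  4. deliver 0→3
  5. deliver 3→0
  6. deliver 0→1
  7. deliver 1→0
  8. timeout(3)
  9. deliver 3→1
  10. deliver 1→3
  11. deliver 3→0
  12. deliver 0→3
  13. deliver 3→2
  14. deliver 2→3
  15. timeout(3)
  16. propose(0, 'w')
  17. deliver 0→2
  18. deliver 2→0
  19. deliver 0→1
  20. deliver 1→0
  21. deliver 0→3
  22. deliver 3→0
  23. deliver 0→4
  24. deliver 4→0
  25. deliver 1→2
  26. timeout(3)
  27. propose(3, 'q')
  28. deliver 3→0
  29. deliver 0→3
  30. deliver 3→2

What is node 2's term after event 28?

2

[1] timeout(0) → N0(cand t1 [-])
[2] deliver 0→2 → N2(foll t1 [-])
[3] deliver 2→0 → ∅
[4] deliver 0→3 → N3(foll t1 [-])
[5] deliver 3→0 → N0(lead t1 [-])
[6] deliver 0→1 → N1(foll t1 [-])
[7] deliver 1→0 → ∅
[8] timeout(3) → N3(cand t2 [-])
[9] deliver 3→1 → N1(foll t2 [-])
[10] deliver 1→3 → ∅
[11] deliver 3→0 → N0(foll t2 [-])
[12] deliver 0→3 → N3(lead t2 [-])
[13] deliver 3→2 → N2(foll t2 [-])
[14] deliver 2→3 → ∅
[15] timeout(3) → N3(cand t3 [-])
[16] propose(0,'w') → ∅
[17] deliver 0→2 → ∅
[18] deliver 2→0 → ∅
[19] deliver 0→1 → ∅
[20] deliver 1→0 → ∅
[21] deliver 0→3 → ∅
[22] deliver 3→0 → N0(foll t3 [-])
[23] deliver 0→4 → N4(foll t1 [-])
[24] deliver 4→0 → ∅
[25] deliver 1→2 → ∅
[26] timeout(3) → N3(cand t4 [-])
[27] propose(3,'q') → ∅
[28] deliver 3→0 → N0(foll t4 [-])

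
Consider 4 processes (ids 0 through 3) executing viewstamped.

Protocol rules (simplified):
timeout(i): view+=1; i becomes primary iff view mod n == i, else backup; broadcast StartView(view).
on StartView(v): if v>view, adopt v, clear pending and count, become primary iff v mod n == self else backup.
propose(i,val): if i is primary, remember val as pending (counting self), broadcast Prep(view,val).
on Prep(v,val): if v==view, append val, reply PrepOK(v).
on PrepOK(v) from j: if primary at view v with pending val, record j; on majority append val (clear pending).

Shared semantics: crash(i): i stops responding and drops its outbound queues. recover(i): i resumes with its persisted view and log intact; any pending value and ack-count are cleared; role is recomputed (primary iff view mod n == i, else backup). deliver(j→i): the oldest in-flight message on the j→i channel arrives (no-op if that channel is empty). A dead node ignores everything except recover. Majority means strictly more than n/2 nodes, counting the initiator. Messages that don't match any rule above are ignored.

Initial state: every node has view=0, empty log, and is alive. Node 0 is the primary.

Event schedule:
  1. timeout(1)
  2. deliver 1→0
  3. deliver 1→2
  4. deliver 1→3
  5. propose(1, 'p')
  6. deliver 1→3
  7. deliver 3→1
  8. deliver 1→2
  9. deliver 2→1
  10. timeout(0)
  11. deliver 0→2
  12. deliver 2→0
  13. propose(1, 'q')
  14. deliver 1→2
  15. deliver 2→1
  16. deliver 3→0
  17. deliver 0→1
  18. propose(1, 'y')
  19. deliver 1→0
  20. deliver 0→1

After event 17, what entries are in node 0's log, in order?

e1 timeout(1): 1[prim,v=1,-]
e2 deliver 1→0: 0[back,v=1,-]
e3 deliver 1→2: 2[back,v=1,-]
e4 deliver 1→3: 3[back,v=1,-]
e5 propose(1,'p'): ·
e6 deliver 1→3: 3[back,v=1,p]
e7 deliver 3→1: ·
e8 deliver 1→2: 2[back,v=1,p]
e9 deliver 2→1: 1[prim,v=1,p]
e10 timeout(0): 0[back,v=2,-]
e11 deliver 0→2: 2[prim,v=2,p]
e12 deliver 2→0: ·
e13 propose(1,'q'): ·
e14 deliver 1→2: ·
e15 deliver 2→1: ·
e16 deliver 3→0: ·
e17 deliver 0→1: 1[back,v=2,p]

empty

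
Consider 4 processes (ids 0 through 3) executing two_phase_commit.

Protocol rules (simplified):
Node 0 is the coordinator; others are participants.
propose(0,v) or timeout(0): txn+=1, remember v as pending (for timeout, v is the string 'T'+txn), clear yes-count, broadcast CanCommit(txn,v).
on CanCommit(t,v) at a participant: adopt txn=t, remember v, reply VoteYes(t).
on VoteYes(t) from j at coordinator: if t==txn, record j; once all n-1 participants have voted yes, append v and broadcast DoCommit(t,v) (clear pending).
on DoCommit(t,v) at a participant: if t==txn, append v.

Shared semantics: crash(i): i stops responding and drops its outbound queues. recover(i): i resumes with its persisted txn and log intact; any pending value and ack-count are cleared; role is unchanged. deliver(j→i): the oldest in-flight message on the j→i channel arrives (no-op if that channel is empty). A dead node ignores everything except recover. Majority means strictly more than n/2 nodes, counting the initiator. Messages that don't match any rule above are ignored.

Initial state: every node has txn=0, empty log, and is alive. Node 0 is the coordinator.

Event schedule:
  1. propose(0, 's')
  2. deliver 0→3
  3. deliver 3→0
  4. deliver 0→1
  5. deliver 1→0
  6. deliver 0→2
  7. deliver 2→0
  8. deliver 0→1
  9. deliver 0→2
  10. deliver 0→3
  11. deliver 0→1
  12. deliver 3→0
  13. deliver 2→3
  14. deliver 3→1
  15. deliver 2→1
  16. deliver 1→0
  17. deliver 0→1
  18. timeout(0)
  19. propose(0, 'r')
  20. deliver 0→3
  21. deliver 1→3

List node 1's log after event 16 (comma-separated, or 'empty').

s

after 1 — propose(0,'s'): n0:coor/t1/[-]
after 2 — deliver 0→3: n3:part/t1/[-]
after 3 — deliver 3→0: ·
after 4 — deliver 0→1: n1:part/t1/[-]
after 5 — deliver 1→0: ·
after 6 — deliver 0→2: n2:part/t1/[-]
after 7 — deliver 2→0: n0:coor/t1/[s]
after 8 — deliver 0→1: n1:part/t1/[s]
after 9 — deliver 0→2: n2:part/t1/[s]
after 10 — deliver 0→3: n3:part/t1/[s]
after 11 — deliver 0→1: ·
after 12 — deliver 3→0: ·
after 13 — deliver 2→3: ·
after 14 — deliver 3→1: ·
after 15 — deliver 2→1: ·
after 16 — deliver 1→0: ·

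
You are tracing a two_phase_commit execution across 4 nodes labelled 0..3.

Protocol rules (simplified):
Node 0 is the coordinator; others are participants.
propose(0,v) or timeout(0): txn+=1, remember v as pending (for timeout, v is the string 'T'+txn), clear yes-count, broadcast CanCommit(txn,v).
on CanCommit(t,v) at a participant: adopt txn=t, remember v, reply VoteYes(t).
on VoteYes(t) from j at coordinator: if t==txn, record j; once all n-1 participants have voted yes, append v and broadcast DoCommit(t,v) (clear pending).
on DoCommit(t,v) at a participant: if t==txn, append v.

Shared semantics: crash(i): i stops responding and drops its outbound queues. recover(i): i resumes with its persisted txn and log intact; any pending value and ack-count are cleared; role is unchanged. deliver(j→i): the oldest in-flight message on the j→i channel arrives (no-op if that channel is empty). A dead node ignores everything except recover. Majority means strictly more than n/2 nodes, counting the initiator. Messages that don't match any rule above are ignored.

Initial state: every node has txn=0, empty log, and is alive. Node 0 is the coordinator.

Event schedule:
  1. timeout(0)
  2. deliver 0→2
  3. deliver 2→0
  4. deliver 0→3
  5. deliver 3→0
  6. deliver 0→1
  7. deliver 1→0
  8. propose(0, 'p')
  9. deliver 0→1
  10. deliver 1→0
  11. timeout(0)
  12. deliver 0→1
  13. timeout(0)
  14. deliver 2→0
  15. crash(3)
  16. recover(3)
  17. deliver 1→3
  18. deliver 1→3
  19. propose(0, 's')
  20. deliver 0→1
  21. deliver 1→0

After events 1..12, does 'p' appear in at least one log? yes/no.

[1] timeout(0) → N0(coor t1 [-])
[2] deliver 0→2 → N2(part t1 [-])
[3] deliver 2→0 → ∅
[4] deliver 0→3 → N3(part t1 [-])
[5] deliver 3→0 → ∅
[6] deliver 0→1 → N1(part t1 [-])
[7] deliver 1→0 → N0(coor t1 [T1])
[8] propose(0,'p') → N0(coor t2 [T1])
[9] deliver 0→1 → N1(part t1 [T1])
[10] deliver 1→0 → ∅
[11] timeout(0) → N0(coor t3 [T1])
[12] deliver 0→1 → N1(part t2 [T1])

no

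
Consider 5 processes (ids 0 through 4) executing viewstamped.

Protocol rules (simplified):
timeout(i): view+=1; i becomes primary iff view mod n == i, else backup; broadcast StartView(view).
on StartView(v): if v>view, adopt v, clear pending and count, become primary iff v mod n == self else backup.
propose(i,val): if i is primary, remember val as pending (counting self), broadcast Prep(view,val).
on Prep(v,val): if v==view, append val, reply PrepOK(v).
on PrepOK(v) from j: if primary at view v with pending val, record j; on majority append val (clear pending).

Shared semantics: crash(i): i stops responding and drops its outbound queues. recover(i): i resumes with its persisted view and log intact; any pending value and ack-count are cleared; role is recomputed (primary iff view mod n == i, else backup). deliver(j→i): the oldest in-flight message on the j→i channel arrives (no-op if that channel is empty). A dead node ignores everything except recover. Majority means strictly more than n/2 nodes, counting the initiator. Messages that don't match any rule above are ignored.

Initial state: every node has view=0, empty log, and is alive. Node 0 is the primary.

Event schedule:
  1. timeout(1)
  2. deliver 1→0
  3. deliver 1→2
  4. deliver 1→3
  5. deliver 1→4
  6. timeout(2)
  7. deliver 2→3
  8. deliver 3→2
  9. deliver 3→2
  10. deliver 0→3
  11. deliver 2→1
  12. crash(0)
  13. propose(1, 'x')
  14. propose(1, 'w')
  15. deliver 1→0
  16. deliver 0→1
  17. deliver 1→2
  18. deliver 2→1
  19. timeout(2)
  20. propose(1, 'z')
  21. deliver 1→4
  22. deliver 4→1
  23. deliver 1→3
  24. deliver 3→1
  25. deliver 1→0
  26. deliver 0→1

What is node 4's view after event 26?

1

after 1 — timeout(1): n1:prim/v1/[-]
after 2 — deliver 1→0: n0:back/v1/[-]
after 3 — deliver 1→2: n2:back/v1/[-]
after 4 — deliver 1→3: n3:back/v1/[-]
after 5 — deliver 1→4: n4:back/v1/[-]
after 6 — timeout(2): n2:prim/v2/[-]
after 7 — deliver 2→3: n3:back/v2/[-]
after 8 — deliver 3→2: ·
after 9 — deliver 3→2: ·
after 10 — deliver 0→3: ·
after 11 — deliver 2→1: n1:back/v2/[-]
after 12 — crash(0): n0:✗back/v1/[-]
after 13 — propose(1,'x'): ·
after 14 — propose(1,'w'): ·
after 15 — deliver 1→0: ·
after 16 — deliver 0→1: ·
after 17 — deliver 1→2: ·
after 18 — deliver 2→1: ·
after 19 — timeout(2): n2:back/v3/[-]
after 20 — propose(1,'z'): ·
after 21 — deliver 1→4: ·
after 22 — deliver 4→1: ·
after 23 — deliver 1→3: ·
after 24 — deliver 3→1: ·
after 25 — deliver 1→0: ·
after 26 — deliver 0→1: ·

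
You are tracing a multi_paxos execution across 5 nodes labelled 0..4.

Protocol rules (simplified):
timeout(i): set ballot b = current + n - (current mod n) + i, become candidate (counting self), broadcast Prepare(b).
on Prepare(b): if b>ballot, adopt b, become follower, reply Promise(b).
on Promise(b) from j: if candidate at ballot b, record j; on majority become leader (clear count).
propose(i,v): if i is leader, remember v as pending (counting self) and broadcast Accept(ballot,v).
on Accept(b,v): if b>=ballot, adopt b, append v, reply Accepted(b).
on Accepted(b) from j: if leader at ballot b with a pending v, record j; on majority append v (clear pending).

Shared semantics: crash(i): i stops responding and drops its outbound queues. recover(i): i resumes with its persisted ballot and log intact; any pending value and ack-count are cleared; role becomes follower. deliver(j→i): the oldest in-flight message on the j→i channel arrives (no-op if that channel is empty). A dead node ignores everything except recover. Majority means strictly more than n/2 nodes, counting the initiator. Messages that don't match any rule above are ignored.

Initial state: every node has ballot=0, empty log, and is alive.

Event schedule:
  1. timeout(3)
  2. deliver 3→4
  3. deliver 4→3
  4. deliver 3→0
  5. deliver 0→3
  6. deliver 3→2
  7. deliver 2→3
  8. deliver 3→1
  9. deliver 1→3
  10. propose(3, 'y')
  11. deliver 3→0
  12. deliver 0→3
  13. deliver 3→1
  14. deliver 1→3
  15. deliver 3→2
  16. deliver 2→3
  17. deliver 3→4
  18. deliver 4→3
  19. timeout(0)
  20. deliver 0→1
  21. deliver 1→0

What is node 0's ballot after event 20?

10

e1 timeout(3): 3[cand,b=8,-]
e2 deliver 3→4: 4[foll,b=8,-]
e3 deliver 4→3: ·
e4 deliver 3→0: 0[foll,b=8,-]
e5 deliver 0→3: 3[lead,b=8,-]
e6 deliver 3→2: 2[foll,b=8,-]
e7 deliver 2→3: ·
e8 deliver 3→1: 1[foll,b=8,-]
e9 deliver 1→3: ·
e10 propose(3,'y'): ·
e11 deliver 3→0: 0[foll,b=8,y]
e12 deliver 0→3: ·
e13 deliver 3→1: 1[foll,b=8,y]
e14 deliver 1→3: 3[lead,b=8,y]
e15 deliver 3→2: 2[foll,b=8,y]
e16 deliver 2→3: ·
e17 deliver 3→4: 4[foll,b=8,y]
e18 deliver 4→3: ·
e19 timeout(0): 0[cand,b=10,y]
e20 deliver 0→1: 1[foll,b=10,y]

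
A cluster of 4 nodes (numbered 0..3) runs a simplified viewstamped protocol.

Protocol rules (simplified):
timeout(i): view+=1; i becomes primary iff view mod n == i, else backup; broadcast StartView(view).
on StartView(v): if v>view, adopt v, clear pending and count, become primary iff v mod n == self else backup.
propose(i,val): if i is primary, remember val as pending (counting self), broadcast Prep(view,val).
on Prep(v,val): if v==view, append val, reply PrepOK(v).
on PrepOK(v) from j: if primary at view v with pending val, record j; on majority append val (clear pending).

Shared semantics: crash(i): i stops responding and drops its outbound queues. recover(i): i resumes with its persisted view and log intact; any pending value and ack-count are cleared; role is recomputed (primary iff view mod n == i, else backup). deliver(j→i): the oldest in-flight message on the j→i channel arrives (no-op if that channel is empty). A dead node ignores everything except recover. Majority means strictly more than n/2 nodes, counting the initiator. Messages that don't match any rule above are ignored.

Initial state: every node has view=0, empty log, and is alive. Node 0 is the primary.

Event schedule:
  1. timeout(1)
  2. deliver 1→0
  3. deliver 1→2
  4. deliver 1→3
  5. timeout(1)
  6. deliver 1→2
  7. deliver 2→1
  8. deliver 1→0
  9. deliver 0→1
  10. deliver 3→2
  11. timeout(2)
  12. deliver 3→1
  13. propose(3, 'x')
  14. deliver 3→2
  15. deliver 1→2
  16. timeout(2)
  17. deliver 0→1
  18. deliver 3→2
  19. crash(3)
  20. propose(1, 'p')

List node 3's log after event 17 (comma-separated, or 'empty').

e1 timeout(1): 1[prim,v=1,-]
e2 deliver 1→0: 0[back,v=1,-]
e3 deliver 1→2: 2[back,v=1,-]
e4 deliver 1→3: 3[back,v=1,-]
e5 timeout(1): 1[back,v=2,-]
e6 deliver 1→2: 2[prim,v=2,-]
e7 deliver 2→1: ·
e8 deliver 1→0: 0[back,v=2,-]
e9 deliver 0→1: ·
e10 deliver 3→2: ·
e11 timeout(2): 2[back,v=3,-]
e12 deliver 3→1: ·
e13 propose(3,'x'): ·
e14 deliver 3→2: ·
e15 deliver 1→2: ·
e16 timeout(2): 2[back,v=4,-]
e17 deliver 0→1: ·

empty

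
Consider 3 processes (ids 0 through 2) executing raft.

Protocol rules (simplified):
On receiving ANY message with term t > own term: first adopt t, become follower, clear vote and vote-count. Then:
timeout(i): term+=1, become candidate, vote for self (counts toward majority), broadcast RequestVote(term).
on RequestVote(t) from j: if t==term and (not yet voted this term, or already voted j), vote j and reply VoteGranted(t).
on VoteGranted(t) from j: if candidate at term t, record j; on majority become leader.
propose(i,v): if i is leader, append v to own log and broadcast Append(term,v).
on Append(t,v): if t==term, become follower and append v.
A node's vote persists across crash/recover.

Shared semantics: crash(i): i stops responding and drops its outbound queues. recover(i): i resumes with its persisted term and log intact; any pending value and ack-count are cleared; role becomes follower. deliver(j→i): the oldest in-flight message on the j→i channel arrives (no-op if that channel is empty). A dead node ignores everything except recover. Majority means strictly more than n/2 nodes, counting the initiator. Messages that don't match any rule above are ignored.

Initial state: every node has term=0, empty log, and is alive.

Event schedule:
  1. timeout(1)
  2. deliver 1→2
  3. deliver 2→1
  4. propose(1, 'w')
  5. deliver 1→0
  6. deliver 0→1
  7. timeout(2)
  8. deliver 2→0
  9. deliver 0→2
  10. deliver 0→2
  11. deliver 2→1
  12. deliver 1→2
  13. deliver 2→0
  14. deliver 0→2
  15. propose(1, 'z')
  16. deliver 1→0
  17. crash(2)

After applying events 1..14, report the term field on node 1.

step 1 timeout(1): 1={cand,t=1,log=-}
step 2 deliver 1→2: 2={foll,t=1,log=-}
step 3 deliver 2→1: 1={lead,t=1,log=-}
step 4 propose(1,'w'): 1={lead,t=1,log=w}
step 5 deliver 1→0: 0={foll,t=1,log=-}
step 6 deliver 0→1: —
step 7 timeout(2): 2={cand,t=2,log=-}
step 8 deliver 2→0: 0={foll,t=2,log=-}
step 9 deliver 0→2: 2={lead,t=2,log=-}
step 10 deliver 0→2: —
step 11 deliver 2→1: 1={foll,t=2,log=w}
step 12 deliver 1→2: —
step 13 deliver 2→0: —
step 14 deliver 0→2: —

2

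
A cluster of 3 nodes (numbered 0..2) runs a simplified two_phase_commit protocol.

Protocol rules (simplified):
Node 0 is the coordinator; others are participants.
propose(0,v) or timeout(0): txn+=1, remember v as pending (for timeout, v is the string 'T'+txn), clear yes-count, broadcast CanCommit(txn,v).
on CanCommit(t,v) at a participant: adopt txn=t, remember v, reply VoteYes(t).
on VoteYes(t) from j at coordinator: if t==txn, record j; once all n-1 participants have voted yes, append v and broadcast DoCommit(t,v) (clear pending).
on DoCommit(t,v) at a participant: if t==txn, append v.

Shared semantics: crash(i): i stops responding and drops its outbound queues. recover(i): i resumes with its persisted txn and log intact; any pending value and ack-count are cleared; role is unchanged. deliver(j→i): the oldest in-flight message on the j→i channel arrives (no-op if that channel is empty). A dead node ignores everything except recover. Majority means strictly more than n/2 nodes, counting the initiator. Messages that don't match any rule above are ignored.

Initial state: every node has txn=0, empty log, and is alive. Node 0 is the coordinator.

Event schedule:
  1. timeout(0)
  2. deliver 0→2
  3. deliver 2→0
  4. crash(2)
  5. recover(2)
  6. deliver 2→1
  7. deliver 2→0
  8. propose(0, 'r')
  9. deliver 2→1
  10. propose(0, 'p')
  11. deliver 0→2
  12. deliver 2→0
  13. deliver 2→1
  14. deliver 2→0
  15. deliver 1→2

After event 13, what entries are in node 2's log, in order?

[1] timeout(0) → N0(coor t1 [-])
[2] deliver 0→2 → N2(part t1 [-])
[3] deliver 2→0 → ∅
[4] crash(2) → N2(✗part t1 [-])
[5] recover(2) → N2(part t1 [-])
[6] deliver 2→1 → ∅
[7] deliver 2→0 → ∅
[8] propose(0,'r') → N0(coor t2 [-])
[9] deliver 2→1 → ∅
[10] propose(0,'p') → N0(coor t3 [-])
[11] deliver 0→2 → N2(part t2 [-])
[12] deliver 2→0 → ∅
[13] deliver 2→1 → ∅

empty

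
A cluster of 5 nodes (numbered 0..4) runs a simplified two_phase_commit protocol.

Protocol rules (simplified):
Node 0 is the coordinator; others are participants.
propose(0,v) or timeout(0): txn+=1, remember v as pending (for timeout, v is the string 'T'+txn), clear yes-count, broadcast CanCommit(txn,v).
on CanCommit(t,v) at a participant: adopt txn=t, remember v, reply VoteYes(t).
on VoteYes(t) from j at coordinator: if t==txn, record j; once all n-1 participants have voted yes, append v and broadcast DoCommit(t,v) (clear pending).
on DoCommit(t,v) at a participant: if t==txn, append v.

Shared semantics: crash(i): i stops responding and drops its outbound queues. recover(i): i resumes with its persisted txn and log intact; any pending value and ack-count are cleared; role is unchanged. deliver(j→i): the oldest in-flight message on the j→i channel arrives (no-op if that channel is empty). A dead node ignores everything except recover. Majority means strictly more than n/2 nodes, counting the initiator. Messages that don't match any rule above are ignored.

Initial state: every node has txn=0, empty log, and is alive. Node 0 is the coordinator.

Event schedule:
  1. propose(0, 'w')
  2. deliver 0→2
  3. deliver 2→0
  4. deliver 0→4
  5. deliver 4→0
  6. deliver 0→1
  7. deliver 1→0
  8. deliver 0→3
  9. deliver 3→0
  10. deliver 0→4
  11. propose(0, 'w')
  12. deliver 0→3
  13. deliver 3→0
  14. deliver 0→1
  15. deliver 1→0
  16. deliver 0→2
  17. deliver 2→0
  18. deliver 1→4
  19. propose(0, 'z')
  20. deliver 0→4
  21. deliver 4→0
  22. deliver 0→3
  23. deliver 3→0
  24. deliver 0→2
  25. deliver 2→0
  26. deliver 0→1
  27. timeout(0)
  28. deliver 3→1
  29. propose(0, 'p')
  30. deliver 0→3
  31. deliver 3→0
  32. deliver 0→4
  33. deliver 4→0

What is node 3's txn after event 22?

2

[1] propose(0,'w') → N0(coor t1 [-])
[2] deliver 0→2 → N2(part t1 [-])
[3] deliver 2→0 → ∅
[4] deliver 0→4 → N4(part t1 [-])
[5] deliver 4→0 → ∅
[6] deliver 0→1 → N1(part t1 [-])
[7] deliver 1→0 → ∅
[8] deliver 0→3 → N3(part t1 [-])
[9] deliver 3→0 → N0(coor t1 [w])
[10] deliver 0→4 → N4(part t1 [w])
[11] propose(0,'w') → N0(coor t2 [w])
[12] deliver 0→3 → N3(part t1 [w])
[13] deliver 3→0 → ∅
[14] deliver 0→1 → N1(part t1 [w])
[15] deliver 1→0 → ∅
[16] deliver 0→2 → N2(part t1 [w])
[17] deliver 2→0 → ∅
[18] deliver 1→4 → ∅
[19] propose(0,'z') → N0(coor t3 [w])
[20] deliver 0→4 → N4(part t2 [w])
[21] deliver 4→0 → ∅
[22] deliver 0→3 → N3(part t2 [w])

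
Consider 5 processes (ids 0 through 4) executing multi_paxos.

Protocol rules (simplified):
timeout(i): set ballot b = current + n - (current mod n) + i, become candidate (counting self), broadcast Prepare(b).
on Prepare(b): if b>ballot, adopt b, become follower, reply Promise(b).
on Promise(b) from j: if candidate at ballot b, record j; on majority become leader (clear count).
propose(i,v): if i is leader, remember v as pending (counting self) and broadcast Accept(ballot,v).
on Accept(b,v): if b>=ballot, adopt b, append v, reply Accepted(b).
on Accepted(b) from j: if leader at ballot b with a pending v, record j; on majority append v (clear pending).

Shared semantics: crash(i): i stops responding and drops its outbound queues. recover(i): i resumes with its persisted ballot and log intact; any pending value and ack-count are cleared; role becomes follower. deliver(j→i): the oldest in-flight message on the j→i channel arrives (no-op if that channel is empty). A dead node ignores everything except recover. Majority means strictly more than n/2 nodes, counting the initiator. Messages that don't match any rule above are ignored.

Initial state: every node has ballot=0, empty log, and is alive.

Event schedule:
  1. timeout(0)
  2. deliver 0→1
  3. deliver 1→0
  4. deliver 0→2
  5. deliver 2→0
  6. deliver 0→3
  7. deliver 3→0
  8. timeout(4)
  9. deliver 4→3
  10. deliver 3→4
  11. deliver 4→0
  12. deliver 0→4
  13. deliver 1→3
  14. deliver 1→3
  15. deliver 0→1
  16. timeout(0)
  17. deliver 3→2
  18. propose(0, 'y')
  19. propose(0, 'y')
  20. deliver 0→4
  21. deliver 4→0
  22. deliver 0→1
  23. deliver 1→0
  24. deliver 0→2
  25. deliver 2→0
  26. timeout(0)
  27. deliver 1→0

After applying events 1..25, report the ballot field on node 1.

10

[1] timeout(0) → N0(cand b5 [-])
[2] deliver 0→1 → N1(foll b5 [-])
[3] deliver 1→0 → ∅
[4] deliver 0→2 → N2(foll b5 [-])
[5] deliver 2→0 → N0(lead b5 [-])
[6] deliver 0→3 → N3(foll b5 [-])
[7] deliver 3→0 → ∅
[8] timeout(4) → N4(cand b9 [-])
[9] deliver 4→3 → N3(foll b9 [-])
[10] deliver 3→4 → ∅
[11] deliver 4→0 → N0(foll b9 [-])
[12] deliver 0→4 → ∅
[13] deliver 1→3 → ∅
[14] deliver 1→3 → ∅
[15] deliver 0→1 → ∅
[16] timeout(0) → N0(cand b10 [-])
[17] deliver 3→2 → ∅
[18] propose(0,'y') → ∅
[19] propose(0,'y') → ∅
[20] deliver 0→4 → N4(lead b9 [-])
[21] deliver 4→0 → ∅
[22] deliver 0→1 → N1(foll b10 [-])
[23] deliver 1→0 → ∅
[24] deliver 0→2 → N2(foll b10 [-])
[25] deliver 2→0 → N0(lead b10 [-])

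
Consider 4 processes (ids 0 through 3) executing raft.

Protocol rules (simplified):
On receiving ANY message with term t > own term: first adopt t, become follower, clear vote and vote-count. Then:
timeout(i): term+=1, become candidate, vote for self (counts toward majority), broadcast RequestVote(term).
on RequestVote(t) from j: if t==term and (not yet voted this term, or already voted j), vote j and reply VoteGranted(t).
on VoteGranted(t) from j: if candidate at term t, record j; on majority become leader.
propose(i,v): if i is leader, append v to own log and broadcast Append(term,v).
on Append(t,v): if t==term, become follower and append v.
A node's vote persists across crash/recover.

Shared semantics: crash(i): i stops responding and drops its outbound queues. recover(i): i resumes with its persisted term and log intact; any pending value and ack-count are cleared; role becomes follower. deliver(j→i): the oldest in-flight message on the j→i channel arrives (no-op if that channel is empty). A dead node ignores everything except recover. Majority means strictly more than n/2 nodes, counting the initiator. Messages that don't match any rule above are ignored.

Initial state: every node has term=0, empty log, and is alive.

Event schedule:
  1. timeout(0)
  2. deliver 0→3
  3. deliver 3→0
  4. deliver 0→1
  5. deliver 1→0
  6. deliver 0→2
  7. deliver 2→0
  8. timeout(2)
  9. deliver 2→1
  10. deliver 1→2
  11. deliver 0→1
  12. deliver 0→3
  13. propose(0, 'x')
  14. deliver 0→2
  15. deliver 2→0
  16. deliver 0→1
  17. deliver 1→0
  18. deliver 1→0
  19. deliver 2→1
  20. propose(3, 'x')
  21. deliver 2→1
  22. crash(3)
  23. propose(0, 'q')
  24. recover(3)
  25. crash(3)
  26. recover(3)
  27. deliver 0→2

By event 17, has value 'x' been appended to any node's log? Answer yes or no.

yes

step 1 timeout(0): 0={cand,t=1,log=-}
step 2 deliver 0→3: 3={foll,t=1,log=-}
step 3 deliver 3→0: —
step 4 deliver 0→1: 1={foll,t=1,log=-}
step 5 deliver 1→0: 0={lead,t=1,log=-}
step 6 deliver 0→2: 2={foll,t=1,log=-}
step 7 deliver 2→0: —
step 8 timeout(2): 2={cand,t=2,log=-}
step 9 deliver 2→1: 1={foll,t=2,log=-}
step 10 deliver 1→2: —
step 11 deliver 0→1: —
step 12 deliver 0→3: —
step 13 propose(0,'x'): 0={lead,t=1,log=x}
step 14 deliver 0→2: —
step 15 deliver 2→0: 0={foll,t=2,log=x}
step 16 deliver 0→1: —
step 17 deliver 1→0: —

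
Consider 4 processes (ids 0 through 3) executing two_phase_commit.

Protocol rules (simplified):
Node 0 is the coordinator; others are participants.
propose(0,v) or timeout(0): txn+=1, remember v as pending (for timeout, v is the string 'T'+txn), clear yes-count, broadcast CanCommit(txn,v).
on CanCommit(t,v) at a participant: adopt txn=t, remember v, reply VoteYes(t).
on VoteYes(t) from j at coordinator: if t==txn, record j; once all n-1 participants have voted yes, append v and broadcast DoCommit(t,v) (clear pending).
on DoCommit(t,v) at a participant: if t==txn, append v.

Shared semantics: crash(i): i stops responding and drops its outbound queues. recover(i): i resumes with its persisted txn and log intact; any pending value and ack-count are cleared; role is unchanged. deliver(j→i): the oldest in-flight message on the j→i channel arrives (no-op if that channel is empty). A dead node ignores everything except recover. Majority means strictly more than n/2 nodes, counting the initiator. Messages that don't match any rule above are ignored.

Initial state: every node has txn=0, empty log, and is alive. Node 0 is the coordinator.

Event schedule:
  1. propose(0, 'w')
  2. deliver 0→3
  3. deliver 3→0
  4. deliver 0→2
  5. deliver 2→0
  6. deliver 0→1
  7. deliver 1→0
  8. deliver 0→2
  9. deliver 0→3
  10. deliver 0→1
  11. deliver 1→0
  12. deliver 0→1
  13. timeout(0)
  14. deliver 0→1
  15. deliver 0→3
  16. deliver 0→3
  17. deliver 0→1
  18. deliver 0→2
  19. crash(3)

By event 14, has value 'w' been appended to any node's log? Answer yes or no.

yes

step 1 propose(0,'w'): 0={coor,t=1,log=-}
step 2 deliver 0→3: 3={part,t=1,log=-}
step 3 deliver 3→0: —
step 4 deliver 0→2: 2={part,t=1,log=-}
step 5 deliver 2→0: —
step 6 deliver 0→1: 1={part,t=1,log=-}
step 7 deliver 1→0: 0={coor,t=1,log=w}
step 8 deliver 0→2: 2={part,t=1,log=w}
step 9 deliver 0→3: 3={part,t=1,log=w}
step 10 deliver 0→1: 1={part,t=1,log=w}
step 11 deliver 1→0: —
step 12 deliver 0→1: —
step 13 timeout(0): 0={coor,t=2,log=w}
step 14 deliver 0→1: 1={part,t=2,log=w}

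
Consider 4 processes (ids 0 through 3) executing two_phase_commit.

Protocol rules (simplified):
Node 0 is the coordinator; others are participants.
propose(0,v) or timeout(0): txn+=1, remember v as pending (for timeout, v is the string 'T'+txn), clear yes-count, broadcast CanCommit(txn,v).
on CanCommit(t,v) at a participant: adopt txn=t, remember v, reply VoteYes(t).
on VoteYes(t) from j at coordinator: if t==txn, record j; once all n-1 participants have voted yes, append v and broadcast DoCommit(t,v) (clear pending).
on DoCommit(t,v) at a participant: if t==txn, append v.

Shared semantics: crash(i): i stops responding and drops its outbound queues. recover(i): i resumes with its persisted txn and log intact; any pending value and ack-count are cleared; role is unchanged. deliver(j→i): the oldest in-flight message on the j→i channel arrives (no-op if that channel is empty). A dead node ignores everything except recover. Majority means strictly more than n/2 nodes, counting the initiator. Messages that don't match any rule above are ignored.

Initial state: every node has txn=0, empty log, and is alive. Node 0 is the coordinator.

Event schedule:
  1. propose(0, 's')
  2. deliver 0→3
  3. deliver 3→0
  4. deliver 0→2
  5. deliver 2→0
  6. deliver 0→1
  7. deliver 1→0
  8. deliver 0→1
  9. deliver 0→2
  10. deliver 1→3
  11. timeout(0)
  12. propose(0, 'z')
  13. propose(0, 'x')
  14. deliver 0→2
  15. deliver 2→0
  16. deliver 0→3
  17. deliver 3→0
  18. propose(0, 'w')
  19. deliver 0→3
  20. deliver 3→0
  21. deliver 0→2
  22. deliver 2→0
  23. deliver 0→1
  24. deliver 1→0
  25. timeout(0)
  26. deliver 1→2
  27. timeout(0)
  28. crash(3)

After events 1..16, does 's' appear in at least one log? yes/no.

step 1 propose(0,'s'): 0={coor,t=1,log=-}
step 2 deliver 0→3: 3={part,t=1,log=-}
step 3 deliver 3→0: —
step 4 deliver 0→2: 2={part,t=1,log=-}
step 5 deliver 2→0: —
step 6 deliver 0→1: 1={part,t=1,log=-}
step 7 deliver 1→0: 0={coor,t=1,log=s}
step 8 deliver 0→1: 1={part,t=1,log=s}
step 9 deliver 0→2: 2={part,t=1,log=s}
step 10 deliver 1→3: —
step 11 timeout(0): 0={coor,t=2,log=s}
step 12 propose(0,'z'): 0={coor,t=3,log=s}
step 13 propose(0,'x'): 0={coor,t=4,log=s}
step 14 deliver 0→2: 2={part,t=2,log=s}
step 15 deliver 2→0: —
step 16 deliver 0→3: 3={part,t=1,log=s}

yes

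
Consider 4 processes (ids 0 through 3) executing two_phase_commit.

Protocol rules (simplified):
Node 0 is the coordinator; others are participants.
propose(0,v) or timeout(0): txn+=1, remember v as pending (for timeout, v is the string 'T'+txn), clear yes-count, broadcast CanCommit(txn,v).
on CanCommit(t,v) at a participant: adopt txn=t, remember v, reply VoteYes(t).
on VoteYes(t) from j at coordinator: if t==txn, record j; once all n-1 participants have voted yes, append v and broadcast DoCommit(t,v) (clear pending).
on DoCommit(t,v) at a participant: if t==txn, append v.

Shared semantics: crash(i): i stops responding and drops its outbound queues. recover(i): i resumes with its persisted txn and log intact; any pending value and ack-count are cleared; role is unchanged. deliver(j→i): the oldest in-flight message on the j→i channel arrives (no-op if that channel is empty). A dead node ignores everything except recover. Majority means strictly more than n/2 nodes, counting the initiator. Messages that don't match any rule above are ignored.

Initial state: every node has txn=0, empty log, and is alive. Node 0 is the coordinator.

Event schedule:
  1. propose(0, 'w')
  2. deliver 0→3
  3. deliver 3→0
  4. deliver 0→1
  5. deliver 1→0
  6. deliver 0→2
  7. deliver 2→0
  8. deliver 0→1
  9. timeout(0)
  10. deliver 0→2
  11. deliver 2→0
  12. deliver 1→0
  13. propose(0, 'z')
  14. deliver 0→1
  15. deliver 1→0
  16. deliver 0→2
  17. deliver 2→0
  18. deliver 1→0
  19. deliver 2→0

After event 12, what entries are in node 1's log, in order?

w

step 1 propose(0,'w'): 0={coor,t=1,log=-}
step 2 deliver 0→3: 3={part,t=1,log=-}
step 3 deliver 3→0: —
step 4 deliver 0→1: 1={part,t=1,log=-}
step 5 deliver 1→0: —
step 6 deliver 0→2: 2={part,t=1,log=-}
step 7 deliver 2→0: 0={coor,t=1,log=w}
step 8 deliver 0→1: 1={part,t=1,log=w}
step 9 timeout(0): 0={coor,t=2,log=w}
step 10 deliver 0→2: 2={part,t=1,log=w}
step 11 deliver 2→0: —
step 12 deliver 1→0: —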